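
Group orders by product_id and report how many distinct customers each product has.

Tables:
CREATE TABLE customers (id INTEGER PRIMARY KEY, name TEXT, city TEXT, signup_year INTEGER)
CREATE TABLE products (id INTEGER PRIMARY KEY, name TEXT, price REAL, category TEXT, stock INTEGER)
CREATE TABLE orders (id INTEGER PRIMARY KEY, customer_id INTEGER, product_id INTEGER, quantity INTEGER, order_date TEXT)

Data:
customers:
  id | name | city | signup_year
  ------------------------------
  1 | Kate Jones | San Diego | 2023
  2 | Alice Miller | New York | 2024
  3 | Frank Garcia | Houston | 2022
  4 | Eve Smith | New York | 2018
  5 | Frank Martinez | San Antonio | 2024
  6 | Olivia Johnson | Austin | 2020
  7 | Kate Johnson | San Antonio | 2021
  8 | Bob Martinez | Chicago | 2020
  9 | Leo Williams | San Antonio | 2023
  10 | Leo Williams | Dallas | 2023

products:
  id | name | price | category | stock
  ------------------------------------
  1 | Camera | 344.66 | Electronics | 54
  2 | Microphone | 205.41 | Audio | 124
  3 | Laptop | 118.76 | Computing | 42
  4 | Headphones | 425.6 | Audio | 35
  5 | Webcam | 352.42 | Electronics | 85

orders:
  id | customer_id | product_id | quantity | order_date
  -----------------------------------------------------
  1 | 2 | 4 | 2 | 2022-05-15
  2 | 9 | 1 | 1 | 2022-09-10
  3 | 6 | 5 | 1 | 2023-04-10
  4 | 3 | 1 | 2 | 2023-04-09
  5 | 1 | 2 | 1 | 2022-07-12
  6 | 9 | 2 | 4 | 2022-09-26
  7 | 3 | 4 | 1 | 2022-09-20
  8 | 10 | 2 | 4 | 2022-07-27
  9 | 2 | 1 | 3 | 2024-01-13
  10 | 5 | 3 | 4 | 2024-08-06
SELECT product_id, COUNT(DISTINCT customer_id) AS distinct_customer_count FROM orders GROUP BY product_id

Execution result:
product_id | distinct_customer_count
1 | 3
2 | 3
3 | 1
4 | 2
5 | 1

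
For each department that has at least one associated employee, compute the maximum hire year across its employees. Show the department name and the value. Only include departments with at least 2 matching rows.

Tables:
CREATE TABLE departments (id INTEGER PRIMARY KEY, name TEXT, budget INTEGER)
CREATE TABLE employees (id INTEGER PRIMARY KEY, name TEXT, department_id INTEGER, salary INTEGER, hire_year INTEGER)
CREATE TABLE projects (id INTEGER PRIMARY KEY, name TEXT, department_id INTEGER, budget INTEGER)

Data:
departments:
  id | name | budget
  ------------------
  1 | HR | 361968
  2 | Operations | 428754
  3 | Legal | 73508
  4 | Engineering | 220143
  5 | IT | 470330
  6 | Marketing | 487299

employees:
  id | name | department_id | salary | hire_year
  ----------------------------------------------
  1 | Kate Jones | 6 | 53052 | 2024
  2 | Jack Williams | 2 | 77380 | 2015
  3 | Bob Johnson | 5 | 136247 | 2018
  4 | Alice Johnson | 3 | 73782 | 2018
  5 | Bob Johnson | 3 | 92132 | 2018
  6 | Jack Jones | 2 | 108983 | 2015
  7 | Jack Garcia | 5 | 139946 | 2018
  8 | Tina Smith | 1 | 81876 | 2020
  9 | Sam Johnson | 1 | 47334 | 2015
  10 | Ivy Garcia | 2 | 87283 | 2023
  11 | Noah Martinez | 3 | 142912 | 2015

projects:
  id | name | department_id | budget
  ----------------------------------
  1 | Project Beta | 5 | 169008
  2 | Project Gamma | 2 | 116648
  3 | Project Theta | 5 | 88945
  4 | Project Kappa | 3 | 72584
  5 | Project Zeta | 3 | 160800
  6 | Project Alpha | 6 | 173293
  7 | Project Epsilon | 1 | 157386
SELECT p.name, MAX(c.hire_year) AS max_hire_year FROM employees c JOIN departments p ON c.department_id = p.id GROUP BY p.id, p.name HAVING COUNT(*) >= 2

Execution result:
name | max_hire_year
HR | 2020
Operations | 2023
Legal | 2018
IT | 2018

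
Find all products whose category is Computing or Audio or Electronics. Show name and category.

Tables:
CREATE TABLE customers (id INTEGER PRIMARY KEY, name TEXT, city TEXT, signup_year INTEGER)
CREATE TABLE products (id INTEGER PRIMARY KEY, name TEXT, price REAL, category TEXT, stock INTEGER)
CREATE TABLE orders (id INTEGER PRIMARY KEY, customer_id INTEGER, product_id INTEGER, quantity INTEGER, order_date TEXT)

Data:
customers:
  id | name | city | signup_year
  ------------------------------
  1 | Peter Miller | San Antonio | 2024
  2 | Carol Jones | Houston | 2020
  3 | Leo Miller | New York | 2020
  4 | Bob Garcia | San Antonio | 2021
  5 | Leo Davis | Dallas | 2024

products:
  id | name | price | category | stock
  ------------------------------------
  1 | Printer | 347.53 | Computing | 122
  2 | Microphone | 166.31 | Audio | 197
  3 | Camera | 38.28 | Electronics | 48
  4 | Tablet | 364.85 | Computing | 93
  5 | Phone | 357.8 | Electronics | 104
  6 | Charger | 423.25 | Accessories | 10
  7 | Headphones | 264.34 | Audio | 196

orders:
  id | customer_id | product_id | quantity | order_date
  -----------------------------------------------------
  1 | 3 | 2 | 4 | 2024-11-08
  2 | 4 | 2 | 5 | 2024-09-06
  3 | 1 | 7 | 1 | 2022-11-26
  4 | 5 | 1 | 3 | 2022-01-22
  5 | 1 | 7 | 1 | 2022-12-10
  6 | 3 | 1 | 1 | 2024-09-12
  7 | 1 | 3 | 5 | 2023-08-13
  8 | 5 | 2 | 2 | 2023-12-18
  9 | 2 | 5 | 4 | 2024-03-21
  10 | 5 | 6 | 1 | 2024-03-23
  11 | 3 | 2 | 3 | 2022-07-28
SELECT name, category FROM products WHERE category IN ('Computing', 'Audio', 'Electronics')

Execution result:
name | category
Printer | Computing
Microphone | Audio
Camera | Electronics
Tablet | Computing
Phone | Electronics
Headphones | Audio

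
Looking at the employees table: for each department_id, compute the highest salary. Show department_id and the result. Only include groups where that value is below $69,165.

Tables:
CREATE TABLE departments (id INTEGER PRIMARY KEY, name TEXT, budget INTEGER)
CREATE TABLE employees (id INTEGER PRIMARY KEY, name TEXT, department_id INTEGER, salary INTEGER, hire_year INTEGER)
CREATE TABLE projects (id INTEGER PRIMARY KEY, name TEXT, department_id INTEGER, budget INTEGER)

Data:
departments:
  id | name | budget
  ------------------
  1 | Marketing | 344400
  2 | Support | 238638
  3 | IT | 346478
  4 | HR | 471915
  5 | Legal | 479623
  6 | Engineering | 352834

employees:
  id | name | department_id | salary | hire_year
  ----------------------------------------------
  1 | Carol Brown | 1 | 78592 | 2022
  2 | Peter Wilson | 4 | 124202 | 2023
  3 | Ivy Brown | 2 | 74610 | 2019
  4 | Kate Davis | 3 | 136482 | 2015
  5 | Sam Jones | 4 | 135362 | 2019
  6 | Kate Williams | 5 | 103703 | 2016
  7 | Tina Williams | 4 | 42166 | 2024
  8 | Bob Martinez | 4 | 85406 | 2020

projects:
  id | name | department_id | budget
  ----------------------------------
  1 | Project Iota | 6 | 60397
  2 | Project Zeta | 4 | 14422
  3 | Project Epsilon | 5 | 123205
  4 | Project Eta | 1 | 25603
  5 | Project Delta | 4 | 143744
SELECT department_id, MAX(salary) AS max_salary FROM employees GROUP BY department_id HAVING MAX(salary) < 69165

Execution result:
(no rows)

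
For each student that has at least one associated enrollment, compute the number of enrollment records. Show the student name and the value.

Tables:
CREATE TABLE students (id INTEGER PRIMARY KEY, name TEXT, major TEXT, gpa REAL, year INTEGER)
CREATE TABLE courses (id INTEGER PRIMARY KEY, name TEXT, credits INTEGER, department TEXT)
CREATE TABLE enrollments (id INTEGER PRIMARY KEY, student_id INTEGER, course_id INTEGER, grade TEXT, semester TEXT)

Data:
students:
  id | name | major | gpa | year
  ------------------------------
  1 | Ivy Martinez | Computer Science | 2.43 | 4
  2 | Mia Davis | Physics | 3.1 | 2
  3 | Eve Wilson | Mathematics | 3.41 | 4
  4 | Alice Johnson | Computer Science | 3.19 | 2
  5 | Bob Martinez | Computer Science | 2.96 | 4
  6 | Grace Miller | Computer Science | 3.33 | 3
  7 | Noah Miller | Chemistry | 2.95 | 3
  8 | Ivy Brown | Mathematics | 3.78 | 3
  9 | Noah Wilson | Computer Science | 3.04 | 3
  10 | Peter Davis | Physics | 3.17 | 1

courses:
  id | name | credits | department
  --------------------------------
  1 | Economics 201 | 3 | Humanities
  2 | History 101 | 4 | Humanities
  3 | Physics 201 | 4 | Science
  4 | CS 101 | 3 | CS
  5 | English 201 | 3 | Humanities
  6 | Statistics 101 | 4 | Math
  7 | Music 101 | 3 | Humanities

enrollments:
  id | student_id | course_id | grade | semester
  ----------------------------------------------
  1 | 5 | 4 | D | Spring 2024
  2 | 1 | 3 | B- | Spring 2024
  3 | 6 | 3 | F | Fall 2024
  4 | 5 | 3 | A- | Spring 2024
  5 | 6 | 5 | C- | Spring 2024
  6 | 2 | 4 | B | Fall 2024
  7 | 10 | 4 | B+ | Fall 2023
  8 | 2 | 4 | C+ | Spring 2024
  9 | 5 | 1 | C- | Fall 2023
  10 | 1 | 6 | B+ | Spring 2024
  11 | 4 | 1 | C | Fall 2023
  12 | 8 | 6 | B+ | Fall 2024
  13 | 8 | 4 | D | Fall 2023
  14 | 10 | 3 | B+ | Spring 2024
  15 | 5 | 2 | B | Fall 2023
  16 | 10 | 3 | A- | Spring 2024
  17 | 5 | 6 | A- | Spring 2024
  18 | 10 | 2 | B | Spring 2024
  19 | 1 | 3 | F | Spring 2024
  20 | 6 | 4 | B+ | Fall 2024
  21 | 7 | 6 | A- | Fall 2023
SELECT p.name, COUNT(*) AS n FROM enrollments c JOIN students p ON c.student_id = p.id GROUP BY p.id, p.name

Execution result:
name | n
Ivy Martinez | 3
Mia Davis | 2
Alice Johnson | 1
Bob Martinez | 5
Grace Miller | 3
Noah Miller | 1
Ivy Brown | 2
Peter Davis | 4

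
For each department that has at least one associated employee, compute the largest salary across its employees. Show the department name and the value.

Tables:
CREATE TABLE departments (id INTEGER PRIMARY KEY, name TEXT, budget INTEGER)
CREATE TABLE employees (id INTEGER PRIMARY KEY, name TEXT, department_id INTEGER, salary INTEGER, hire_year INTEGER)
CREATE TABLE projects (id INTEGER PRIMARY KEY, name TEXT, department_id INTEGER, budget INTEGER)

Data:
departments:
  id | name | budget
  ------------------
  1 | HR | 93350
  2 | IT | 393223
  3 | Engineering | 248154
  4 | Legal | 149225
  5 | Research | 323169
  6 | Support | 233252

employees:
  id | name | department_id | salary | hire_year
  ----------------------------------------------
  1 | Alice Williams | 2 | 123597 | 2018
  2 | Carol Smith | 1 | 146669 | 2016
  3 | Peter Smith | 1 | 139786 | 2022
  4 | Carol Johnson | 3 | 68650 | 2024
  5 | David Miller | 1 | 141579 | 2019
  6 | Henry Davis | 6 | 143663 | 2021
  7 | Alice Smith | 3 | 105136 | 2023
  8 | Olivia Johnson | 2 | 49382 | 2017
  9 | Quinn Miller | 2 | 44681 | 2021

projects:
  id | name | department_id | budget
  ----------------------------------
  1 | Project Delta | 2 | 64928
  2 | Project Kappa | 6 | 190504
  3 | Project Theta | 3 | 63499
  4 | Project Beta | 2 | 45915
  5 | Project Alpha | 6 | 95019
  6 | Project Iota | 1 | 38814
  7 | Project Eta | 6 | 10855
SELECT p.name, MAX(c.salary) AS max_salary FROM employees c JOIN departments p ON c.department_id = p.id GROUP BY p.id, p.name

Execution result:
name | max_salary
HR | 146669
IT | 123597
Engineering | 105136
Support | 143663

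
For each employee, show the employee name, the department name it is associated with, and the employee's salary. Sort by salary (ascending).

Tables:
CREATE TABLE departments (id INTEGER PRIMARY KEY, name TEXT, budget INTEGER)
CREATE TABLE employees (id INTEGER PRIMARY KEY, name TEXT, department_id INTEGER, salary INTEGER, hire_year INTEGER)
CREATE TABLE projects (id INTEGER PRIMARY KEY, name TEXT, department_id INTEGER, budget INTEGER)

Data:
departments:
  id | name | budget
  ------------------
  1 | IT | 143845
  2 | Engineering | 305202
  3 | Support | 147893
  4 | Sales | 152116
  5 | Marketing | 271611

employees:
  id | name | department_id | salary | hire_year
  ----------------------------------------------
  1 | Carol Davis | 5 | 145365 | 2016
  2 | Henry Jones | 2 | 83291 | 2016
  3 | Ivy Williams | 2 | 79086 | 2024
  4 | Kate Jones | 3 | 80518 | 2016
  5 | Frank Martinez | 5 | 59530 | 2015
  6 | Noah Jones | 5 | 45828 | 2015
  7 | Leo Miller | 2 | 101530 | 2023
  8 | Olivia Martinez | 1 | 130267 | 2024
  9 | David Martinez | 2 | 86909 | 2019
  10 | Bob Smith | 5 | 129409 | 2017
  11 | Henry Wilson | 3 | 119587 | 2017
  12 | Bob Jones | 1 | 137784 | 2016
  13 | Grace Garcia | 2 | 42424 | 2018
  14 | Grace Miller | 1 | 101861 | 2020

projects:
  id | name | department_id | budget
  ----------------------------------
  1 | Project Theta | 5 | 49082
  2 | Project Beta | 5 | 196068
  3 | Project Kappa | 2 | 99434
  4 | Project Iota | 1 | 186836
SELECT c.name, p.name AS department, c.salary FROM employees c JOIN departments p ON c.department_id = p.id ORDER BY c.salary ASC

Execution result:
name | department | salary
Grace Garcia | Engineering | 42424
Noah Jones | Marketing | 45828
Frank Martinez | Marketing | 59530
Ivy Williams | Engineering | 79086
Kate Jones | Support | 80518
Henry Jones | Engineering | 83291
David Martinez | Engineering | 86909
Leo Miller | Engineering | 101530
Grace Miller | IT | 101861
Henry Wilson | Support | 119587
Bob Smith | Marketing | 129409
Olivia Martinez | IT | 130267
Bob Jones | IT | 137784
Carol Davis | Marketing | 145365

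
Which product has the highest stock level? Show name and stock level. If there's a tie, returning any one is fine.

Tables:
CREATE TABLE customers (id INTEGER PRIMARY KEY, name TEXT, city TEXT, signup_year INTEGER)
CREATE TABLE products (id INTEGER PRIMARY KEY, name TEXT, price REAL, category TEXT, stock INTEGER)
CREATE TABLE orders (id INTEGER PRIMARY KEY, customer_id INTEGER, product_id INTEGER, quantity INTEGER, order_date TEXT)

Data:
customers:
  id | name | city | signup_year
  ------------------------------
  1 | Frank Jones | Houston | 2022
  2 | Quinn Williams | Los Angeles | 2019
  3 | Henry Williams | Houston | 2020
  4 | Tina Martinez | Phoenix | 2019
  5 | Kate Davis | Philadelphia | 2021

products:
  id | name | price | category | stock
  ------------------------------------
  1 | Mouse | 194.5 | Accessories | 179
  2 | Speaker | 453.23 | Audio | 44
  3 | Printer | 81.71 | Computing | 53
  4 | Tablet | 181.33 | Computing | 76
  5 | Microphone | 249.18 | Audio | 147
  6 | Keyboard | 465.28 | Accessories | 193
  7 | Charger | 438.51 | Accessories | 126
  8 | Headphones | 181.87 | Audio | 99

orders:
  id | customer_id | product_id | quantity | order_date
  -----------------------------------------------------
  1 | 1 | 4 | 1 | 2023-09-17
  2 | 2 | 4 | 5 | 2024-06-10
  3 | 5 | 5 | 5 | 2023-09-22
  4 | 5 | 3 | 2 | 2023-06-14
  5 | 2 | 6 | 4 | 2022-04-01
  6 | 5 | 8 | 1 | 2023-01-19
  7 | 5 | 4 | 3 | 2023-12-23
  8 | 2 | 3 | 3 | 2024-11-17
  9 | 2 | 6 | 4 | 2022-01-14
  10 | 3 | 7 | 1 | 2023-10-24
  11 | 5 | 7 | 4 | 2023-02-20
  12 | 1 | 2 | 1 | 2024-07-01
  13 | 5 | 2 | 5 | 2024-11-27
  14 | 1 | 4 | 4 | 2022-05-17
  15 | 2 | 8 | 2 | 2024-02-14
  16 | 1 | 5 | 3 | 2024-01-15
SELECT name, stock FROM products ORDER BY stock DESC LIMIT 1

Execution result:
name | stock
Keyboard | 193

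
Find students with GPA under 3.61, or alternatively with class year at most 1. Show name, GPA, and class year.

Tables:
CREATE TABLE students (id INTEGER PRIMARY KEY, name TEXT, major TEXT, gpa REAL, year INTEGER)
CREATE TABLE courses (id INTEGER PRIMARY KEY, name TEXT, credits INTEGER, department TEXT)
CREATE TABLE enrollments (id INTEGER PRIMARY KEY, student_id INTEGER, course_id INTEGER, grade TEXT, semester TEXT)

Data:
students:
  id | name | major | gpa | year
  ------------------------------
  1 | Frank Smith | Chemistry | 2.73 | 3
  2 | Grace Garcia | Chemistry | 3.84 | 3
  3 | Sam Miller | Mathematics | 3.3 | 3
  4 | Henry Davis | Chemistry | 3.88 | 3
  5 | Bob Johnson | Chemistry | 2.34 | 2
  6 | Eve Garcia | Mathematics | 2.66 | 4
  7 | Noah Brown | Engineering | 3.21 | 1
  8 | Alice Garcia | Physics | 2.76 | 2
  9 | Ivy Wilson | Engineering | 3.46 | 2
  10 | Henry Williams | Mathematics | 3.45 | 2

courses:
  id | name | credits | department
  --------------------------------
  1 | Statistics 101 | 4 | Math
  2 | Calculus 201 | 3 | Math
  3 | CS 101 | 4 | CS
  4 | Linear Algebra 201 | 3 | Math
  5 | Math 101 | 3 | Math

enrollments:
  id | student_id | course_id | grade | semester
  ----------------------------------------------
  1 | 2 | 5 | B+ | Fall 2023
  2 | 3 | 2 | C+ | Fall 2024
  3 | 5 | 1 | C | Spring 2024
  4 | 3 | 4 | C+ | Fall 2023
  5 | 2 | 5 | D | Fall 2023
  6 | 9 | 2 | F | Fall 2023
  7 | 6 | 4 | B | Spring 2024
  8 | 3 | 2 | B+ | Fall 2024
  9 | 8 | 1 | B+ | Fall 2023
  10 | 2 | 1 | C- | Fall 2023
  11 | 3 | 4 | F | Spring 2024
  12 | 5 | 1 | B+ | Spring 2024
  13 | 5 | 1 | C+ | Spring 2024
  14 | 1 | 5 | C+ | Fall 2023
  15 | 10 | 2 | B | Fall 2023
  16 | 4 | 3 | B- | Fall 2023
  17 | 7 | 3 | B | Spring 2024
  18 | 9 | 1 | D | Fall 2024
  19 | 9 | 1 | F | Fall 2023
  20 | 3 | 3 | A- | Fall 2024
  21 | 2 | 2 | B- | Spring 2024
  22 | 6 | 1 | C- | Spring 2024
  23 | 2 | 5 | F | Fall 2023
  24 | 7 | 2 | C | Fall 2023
SELECT name, gpa, year FROM students WHERE gpa < 3.61 OR year <= 1

Execution result:
name | gpa | year
Frank Smith | 2.73 | 3
Sam Miller | 3.30 | 3
Bob Johnson | 2.34 | 2
Eve Garcia | 2.66 | 4
Noah Brown | 3.21 | 1
Alice Garcia | 2.76 | 2
Ivy Wilson | 3.46 | 2
Henry Williams | 3.45 | 2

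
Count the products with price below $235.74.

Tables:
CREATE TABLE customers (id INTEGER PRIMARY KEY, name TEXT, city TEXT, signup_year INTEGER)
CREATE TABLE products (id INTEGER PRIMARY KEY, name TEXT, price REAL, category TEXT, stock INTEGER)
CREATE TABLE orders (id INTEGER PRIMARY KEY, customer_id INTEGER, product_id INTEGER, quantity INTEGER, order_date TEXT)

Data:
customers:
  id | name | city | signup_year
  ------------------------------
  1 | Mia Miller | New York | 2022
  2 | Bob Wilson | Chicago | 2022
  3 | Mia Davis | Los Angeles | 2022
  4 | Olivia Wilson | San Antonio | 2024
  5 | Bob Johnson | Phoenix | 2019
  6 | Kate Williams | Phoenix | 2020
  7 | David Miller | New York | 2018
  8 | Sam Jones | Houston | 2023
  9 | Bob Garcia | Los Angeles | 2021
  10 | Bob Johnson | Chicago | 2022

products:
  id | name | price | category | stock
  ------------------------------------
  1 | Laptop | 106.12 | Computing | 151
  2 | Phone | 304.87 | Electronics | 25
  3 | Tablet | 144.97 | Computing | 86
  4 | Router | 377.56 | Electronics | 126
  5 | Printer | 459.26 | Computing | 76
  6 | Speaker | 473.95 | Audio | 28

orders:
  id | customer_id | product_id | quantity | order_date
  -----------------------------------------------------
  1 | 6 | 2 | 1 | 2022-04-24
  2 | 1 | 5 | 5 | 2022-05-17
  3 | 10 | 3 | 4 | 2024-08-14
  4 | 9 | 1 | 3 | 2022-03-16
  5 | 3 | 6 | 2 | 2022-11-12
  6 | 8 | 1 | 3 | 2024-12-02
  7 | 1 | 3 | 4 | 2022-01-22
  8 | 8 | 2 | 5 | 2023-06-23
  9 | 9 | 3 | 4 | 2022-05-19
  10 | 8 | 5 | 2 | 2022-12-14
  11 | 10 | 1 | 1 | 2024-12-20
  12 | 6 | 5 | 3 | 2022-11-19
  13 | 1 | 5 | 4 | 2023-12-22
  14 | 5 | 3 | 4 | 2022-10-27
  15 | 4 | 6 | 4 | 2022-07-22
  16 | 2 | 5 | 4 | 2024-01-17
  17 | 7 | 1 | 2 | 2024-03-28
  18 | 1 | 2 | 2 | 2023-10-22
SELECT COUNT(*) FROM products WHERE price < 235.74

Execution result:
2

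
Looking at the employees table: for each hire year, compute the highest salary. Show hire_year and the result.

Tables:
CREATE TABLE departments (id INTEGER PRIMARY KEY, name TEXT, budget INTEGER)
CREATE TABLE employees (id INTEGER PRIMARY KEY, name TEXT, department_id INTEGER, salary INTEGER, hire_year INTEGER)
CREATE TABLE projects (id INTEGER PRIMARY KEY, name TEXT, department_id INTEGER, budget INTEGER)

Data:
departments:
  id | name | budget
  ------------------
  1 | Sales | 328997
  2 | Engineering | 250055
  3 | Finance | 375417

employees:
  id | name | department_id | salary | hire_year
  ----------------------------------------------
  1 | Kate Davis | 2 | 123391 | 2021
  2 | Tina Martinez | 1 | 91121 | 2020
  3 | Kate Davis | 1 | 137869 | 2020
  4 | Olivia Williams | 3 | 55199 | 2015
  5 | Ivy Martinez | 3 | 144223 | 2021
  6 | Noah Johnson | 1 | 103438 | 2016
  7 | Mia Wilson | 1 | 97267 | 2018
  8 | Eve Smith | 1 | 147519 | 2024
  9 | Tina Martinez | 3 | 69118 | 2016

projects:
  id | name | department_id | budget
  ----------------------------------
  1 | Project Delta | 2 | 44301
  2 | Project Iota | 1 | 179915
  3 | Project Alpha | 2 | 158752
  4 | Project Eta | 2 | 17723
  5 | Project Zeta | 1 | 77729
SELECT hire_year, MAX(salary) AS max_salary FROM employees GROUP BY hire_year

Execution result:
hire_year | max_salary
2015 | 55199
2016 | 103438
2018 | 97267
2020 | 137869
2021 | 144223
2024 | 147519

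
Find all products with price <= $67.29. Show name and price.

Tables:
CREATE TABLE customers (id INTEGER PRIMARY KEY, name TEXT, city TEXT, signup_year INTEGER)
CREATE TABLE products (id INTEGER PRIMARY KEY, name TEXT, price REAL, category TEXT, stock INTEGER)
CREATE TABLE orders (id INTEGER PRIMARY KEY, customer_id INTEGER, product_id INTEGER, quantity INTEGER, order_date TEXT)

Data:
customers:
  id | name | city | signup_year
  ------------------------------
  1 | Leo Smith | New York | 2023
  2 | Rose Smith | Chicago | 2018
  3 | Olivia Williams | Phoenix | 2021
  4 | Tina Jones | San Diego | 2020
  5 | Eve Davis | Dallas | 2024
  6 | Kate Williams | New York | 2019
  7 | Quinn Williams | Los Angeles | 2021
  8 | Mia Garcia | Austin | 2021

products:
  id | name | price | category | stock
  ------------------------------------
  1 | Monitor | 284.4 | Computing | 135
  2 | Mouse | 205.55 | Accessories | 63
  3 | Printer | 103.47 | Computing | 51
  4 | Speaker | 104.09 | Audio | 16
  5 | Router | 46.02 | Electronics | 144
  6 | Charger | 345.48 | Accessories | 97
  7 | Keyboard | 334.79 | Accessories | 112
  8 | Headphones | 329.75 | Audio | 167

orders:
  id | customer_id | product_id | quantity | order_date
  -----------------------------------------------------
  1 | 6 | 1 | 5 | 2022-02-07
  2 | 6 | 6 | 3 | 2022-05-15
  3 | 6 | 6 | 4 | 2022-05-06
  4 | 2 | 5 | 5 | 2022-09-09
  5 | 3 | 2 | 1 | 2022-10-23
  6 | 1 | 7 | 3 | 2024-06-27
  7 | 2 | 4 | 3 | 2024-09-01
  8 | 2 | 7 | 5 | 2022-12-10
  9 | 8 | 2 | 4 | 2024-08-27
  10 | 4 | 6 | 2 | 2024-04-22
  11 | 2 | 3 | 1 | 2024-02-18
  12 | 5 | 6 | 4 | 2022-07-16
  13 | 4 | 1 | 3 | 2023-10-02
SELECT name, price FROM products WHERE price <= 67.29

Execution result:
name | price
Router | 46.02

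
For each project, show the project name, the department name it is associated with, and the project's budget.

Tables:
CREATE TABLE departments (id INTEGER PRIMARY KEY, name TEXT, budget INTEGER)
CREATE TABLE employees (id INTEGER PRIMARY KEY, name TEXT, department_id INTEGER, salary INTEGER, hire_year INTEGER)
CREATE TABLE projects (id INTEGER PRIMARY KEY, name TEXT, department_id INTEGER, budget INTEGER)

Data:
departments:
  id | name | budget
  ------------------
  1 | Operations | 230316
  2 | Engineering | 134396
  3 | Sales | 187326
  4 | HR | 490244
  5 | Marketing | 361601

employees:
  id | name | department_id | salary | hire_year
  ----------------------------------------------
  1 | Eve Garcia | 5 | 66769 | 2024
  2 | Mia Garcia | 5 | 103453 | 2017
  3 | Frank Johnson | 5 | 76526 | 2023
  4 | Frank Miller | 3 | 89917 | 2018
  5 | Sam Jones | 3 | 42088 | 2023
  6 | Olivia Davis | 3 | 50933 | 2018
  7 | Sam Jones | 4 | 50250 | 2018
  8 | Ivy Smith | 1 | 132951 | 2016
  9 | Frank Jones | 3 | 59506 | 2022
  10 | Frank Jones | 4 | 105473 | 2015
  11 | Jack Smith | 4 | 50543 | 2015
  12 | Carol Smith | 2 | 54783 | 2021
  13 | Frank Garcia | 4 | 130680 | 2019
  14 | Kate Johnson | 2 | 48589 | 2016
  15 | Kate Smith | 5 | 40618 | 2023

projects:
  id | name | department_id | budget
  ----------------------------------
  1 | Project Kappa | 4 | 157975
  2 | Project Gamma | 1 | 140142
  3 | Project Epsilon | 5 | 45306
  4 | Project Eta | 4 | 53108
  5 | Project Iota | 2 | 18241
SELECT c.name, p.name AS department, c.budget FROM projects c JOIN departments p ON c.department_id = p.id

Execution result:
name | department | budget
Project Kappa | HR | 157975
Project Gamma | Operations | 140142
Project Epsilon | Marketing | 45306
Project Eta | HR | 53108
Project Iota | Engineering | 18241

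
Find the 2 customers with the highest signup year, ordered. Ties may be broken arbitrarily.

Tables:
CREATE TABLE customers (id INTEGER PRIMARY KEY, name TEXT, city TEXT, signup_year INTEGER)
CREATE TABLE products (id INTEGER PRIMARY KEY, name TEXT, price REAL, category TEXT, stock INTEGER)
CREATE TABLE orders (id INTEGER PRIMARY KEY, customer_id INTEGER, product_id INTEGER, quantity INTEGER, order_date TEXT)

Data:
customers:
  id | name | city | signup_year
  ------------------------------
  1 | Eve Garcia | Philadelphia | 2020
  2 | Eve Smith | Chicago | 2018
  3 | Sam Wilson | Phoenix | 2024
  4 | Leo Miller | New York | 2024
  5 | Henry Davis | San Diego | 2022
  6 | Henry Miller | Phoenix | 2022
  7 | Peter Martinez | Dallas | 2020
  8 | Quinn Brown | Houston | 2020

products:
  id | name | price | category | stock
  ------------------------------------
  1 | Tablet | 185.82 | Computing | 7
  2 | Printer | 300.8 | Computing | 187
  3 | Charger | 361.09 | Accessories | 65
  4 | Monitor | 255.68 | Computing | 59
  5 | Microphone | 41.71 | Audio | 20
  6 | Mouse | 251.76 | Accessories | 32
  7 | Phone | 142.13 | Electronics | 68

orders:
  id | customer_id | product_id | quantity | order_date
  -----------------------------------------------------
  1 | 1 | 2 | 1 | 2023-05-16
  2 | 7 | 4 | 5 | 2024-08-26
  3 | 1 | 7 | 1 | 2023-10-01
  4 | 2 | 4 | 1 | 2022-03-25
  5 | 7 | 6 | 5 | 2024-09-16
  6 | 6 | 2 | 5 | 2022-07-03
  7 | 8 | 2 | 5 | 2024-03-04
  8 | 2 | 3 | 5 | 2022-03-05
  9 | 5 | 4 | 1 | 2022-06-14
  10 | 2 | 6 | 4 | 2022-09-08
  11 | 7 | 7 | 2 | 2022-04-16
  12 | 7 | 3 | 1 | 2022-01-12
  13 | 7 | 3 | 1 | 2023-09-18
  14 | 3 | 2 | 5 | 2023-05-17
SELECT name, signup_year FROM customers ORDER BY signup_year DESC LIMIT 2

Execution result:
name | signup_year
Sam Wilson | 2024
Leo Miller | 2024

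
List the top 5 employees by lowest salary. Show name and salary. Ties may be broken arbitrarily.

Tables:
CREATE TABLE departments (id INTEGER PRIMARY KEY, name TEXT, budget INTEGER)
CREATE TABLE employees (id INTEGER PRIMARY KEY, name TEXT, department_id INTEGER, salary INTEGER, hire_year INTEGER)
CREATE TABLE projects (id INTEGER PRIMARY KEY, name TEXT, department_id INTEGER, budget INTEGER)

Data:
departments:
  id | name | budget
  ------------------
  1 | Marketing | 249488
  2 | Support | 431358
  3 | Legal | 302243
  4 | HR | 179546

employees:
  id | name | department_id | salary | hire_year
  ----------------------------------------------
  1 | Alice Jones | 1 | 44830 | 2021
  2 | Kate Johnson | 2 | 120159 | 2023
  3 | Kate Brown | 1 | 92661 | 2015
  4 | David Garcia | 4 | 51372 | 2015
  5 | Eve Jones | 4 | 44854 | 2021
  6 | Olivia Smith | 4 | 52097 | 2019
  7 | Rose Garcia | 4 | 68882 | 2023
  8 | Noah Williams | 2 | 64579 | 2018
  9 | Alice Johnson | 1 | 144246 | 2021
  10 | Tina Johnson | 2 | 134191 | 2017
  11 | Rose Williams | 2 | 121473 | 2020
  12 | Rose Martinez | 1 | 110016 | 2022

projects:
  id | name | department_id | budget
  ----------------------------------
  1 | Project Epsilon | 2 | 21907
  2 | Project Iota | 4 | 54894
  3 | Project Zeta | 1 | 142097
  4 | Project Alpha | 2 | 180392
SELECT name, salary FROM employees ORDER BY salary ASC LIMIT 5

Execution result:
name | salary
Alice Jones | 44830
Eve Jones | 44854
David Garcia | 51372
Olivia Smith | 52097
Noah Williams | 64579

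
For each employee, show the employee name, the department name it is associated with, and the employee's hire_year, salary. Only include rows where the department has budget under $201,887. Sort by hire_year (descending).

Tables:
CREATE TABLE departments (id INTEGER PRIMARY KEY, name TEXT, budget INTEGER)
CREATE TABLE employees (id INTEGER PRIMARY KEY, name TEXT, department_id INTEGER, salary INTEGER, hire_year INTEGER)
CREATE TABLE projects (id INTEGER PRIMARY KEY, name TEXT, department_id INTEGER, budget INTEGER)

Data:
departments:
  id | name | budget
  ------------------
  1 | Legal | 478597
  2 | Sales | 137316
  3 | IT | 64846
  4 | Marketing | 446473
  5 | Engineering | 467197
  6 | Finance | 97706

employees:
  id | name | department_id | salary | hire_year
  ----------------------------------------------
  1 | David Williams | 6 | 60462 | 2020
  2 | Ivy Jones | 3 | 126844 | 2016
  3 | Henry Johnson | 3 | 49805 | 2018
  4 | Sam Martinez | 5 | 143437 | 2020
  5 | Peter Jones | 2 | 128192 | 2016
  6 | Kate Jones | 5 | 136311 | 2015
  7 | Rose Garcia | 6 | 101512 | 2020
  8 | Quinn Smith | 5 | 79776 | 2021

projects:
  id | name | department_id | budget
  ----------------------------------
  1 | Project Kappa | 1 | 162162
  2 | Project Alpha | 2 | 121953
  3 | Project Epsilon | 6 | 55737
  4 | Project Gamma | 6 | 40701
SELECT c.name, p.name AS department, c.hire_year, c.salary FROM employees c JOIN departments p ON c.department_id = p.id WHERE p.budget < 201887 ORDER BY c.hire_year DESC

Execution result:
name | department | hire_year | salary
David Williams | Finance | 2020 | 60462
Rose Garcia | Finance | 2020 | 101512
Henry Johnson | IT | 2018 | 49805
Ivy Jones | IT | 2016 | 126844
Peter Jones | Sales | 2016 | 128192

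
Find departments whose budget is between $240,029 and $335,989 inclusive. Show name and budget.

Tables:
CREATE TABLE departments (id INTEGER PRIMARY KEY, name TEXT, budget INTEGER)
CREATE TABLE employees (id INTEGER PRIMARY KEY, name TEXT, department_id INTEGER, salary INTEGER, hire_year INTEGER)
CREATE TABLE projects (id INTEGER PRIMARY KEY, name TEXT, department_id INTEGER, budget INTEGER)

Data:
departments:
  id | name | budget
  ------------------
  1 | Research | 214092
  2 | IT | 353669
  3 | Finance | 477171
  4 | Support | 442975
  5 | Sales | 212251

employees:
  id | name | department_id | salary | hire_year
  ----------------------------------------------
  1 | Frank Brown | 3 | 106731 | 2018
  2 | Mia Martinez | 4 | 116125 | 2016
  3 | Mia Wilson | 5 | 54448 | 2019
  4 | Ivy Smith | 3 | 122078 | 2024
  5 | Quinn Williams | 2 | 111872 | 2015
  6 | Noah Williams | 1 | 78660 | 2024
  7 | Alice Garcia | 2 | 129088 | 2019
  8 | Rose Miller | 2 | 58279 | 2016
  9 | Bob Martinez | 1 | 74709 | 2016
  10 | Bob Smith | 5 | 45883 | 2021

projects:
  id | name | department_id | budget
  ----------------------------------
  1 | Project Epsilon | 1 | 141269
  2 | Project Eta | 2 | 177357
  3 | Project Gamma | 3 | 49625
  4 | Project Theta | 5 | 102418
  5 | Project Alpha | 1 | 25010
SELECT name, budget FROM departments WHERE budget BETWEEN 240029 AND 335989

Execution result:
(no rows)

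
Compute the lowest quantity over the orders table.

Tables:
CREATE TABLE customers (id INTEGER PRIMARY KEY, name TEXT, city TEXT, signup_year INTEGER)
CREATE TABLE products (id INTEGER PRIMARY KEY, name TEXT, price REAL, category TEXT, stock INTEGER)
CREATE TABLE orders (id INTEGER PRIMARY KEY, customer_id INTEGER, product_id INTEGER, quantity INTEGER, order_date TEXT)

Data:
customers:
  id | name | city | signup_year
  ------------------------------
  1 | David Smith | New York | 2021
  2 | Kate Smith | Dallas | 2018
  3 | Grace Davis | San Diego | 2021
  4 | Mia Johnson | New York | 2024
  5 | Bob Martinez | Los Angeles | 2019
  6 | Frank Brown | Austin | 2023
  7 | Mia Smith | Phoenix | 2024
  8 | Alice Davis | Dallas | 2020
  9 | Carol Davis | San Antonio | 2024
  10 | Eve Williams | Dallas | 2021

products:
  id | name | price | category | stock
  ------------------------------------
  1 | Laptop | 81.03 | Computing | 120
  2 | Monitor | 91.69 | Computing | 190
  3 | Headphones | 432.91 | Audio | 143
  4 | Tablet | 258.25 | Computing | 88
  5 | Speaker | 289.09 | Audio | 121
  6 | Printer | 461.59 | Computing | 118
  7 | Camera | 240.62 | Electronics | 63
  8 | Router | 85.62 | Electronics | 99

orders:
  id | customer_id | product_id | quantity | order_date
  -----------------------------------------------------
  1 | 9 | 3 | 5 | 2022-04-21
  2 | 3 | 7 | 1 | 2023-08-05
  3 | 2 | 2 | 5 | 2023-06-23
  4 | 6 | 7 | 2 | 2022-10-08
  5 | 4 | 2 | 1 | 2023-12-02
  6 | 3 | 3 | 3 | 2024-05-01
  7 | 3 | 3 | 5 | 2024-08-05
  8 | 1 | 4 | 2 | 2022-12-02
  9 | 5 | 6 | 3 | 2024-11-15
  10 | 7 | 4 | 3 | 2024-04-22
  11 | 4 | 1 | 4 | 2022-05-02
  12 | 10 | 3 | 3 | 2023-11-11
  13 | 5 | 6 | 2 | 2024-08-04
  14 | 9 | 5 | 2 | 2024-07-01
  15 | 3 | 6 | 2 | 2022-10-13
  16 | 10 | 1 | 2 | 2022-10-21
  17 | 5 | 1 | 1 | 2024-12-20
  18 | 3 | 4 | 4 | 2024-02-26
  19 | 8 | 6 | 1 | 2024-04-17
SELECT MIN(quantity) FROM orders

Execution result:
1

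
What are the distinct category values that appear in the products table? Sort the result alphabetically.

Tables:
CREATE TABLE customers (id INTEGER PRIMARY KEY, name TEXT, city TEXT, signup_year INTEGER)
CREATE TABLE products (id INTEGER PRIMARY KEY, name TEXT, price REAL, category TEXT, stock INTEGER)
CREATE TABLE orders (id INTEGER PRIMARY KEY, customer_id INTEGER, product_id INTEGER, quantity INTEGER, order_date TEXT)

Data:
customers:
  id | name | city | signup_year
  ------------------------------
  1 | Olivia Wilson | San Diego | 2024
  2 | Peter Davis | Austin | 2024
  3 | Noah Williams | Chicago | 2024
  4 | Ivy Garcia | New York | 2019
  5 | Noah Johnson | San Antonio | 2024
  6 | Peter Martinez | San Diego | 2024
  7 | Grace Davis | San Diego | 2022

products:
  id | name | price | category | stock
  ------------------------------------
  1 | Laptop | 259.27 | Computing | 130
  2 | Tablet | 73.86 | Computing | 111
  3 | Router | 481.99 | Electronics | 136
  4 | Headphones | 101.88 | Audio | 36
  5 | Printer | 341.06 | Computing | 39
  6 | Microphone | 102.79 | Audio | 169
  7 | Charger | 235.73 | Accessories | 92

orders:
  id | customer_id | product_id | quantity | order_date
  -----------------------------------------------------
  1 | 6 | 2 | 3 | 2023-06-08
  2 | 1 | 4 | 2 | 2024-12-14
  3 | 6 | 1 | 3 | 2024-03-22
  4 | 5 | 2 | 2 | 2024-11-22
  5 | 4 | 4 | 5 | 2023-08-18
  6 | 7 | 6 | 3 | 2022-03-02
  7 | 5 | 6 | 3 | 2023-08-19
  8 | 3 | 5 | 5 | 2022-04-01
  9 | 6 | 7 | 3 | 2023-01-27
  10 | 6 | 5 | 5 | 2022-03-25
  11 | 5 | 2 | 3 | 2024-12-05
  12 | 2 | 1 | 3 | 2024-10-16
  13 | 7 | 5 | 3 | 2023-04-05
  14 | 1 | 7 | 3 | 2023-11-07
SELECT DISTINCT category FROM products ORDER BY category

Execution result:
category
Accessories
Audio
Computing
Electronics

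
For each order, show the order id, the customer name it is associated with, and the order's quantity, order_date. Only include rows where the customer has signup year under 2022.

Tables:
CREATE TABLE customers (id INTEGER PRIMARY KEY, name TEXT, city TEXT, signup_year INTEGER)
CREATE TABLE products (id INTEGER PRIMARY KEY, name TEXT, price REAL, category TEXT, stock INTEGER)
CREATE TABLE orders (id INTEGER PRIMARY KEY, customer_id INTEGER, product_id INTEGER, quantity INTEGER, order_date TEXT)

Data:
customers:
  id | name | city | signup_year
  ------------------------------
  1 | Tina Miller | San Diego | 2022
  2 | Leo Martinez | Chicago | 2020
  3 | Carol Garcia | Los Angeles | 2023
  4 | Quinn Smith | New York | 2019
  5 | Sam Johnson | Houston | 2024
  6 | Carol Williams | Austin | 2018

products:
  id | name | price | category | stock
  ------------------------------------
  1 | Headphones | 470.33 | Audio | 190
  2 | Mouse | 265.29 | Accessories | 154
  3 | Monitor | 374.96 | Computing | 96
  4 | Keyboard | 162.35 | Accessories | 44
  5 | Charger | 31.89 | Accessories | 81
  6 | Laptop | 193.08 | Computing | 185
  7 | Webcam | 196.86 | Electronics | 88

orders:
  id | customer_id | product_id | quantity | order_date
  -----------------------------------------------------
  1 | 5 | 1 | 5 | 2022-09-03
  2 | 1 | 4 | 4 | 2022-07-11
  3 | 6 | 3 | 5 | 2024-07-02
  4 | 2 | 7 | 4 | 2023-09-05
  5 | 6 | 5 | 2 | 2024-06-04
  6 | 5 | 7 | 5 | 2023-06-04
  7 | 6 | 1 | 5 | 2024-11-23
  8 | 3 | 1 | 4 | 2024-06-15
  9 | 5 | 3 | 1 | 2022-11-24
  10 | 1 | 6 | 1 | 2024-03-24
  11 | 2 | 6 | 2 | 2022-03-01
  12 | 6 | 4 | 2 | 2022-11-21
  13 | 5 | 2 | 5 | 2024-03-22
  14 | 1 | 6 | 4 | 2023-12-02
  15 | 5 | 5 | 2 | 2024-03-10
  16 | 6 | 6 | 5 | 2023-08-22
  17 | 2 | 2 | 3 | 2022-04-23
SELECT c.id, p.name AS customer, c.quantity, c.order_date FROM orders c JOIN customers p ON c.customer_id = p.id WHERE p.signup_year < 2022

Execution result:
id | customer | quantity | order_date
3 | Carol Williams | 5 | 2024-07-02
4 | Leo Martinez | 4 | 2023-09-05
5 | Carol Williams | 2 | 2024-06-04
7 | Carol Williams | 5 | 2024-11-23
11 | Leo Martinez | 2 | 2022-03-01
12 | Carol Williams | 2 | 2022-11-21
16 | Carol Williams | 5 | 2023-08-22
17 | Leo Martinez | 3 | 2022-04-23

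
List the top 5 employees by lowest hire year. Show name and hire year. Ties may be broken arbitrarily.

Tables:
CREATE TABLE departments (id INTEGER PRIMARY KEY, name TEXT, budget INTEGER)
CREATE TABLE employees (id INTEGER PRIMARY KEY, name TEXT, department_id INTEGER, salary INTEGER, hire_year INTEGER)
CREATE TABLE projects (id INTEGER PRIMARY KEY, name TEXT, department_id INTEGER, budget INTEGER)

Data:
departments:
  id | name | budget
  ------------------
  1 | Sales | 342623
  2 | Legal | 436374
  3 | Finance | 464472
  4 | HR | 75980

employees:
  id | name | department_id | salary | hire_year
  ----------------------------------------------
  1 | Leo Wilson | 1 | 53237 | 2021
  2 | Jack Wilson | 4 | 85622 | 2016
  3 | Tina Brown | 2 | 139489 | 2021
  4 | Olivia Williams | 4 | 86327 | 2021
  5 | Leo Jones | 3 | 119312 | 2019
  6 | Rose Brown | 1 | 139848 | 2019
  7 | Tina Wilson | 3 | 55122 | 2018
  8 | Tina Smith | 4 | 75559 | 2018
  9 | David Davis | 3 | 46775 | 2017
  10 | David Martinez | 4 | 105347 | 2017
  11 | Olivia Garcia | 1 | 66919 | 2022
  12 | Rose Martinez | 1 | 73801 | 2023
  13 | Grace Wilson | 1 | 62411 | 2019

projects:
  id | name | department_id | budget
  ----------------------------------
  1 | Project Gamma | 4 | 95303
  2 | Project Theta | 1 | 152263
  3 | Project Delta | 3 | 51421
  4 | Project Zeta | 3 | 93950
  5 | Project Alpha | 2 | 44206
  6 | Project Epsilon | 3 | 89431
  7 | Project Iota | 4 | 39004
SELECT name, hire_year FROM employees ORDER BY hire_year ASC LIMIT 5

Execution result:
name | hire_year
Jack Wilson | 2016
David Davis | 2017
David Martinez | 2017
Tina Wilson | 2018
Tina Smith | 2018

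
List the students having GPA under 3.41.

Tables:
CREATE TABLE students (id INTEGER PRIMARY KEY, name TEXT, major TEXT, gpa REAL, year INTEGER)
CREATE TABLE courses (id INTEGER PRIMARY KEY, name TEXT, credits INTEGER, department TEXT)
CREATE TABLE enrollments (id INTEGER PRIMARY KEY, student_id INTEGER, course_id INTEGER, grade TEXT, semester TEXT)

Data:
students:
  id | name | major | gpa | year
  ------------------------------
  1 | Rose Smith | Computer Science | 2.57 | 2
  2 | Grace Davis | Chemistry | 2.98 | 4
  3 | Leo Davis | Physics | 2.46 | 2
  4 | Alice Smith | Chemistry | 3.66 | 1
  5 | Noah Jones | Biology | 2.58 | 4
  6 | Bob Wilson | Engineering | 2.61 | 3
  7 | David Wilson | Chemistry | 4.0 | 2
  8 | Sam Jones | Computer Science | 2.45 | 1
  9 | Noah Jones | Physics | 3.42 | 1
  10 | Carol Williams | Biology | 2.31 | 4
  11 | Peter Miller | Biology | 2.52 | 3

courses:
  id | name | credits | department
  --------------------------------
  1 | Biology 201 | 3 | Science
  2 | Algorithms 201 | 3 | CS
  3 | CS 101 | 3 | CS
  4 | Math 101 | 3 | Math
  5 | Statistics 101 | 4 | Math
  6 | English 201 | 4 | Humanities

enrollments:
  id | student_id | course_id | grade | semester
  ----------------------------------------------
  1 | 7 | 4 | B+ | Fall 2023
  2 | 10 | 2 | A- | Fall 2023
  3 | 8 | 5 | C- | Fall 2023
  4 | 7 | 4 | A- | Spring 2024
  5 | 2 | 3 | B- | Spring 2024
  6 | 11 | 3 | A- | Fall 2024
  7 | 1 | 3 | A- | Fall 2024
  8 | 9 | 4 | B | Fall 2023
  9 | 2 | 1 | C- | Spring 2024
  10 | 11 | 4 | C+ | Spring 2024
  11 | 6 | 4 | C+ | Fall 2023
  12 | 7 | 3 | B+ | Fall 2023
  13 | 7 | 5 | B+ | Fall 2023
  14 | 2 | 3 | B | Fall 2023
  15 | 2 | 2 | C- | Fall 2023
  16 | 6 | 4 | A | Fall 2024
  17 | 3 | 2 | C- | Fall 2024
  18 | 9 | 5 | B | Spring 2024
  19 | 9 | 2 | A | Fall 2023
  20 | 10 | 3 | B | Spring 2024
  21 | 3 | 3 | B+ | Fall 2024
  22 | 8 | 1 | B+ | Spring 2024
SELECT name, gpa FROM students WHERE gpa < 3.41

Execution result:
name | gpa
Rose Smith | 2.57
Grace Davis | 2.98
Leo Davis | 2.46
Noah Jones | 2.58
Bob Wilson | 2.61
Sam Jones | 2.45
Carol Williams | 2.31
Peter Miller | 2.52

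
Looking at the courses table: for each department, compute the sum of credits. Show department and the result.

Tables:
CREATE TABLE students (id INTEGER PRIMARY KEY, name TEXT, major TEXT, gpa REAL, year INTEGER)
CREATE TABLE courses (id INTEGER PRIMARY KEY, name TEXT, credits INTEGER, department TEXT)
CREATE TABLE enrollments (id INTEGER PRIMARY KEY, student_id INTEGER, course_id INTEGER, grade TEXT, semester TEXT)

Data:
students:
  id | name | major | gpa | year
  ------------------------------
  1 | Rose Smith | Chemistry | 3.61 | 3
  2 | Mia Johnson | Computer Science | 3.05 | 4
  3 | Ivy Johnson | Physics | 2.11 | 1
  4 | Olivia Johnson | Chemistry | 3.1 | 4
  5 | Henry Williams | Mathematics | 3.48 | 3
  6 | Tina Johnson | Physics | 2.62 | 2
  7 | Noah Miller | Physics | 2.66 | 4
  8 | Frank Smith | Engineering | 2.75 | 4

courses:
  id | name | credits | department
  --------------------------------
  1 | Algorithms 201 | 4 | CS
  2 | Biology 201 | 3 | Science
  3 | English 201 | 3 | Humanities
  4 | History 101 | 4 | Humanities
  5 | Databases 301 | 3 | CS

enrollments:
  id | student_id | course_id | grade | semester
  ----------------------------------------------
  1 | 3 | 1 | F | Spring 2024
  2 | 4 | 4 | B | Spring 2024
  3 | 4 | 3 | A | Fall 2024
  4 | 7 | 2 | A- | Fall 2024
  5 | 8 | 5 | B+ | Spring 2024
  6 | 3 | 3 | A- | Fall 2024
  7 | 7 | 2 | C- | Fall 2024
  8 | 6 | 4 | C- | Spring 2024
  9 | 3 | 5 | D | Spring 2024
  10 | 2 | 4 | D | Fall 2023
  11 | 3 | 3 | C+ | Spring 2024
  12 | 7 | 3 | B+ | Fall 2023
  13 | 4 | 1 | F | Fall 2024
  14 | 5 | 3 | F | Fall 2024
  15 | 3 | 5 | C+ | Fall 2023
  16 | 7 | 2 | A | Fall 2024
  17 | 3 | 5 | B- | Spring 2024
SELECT department, SUM(credits) AS sum_credits FROM courses GROUP BY department

Execution result:
department | sum_credits
CS | 7
Humanities | 7
Science | 3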